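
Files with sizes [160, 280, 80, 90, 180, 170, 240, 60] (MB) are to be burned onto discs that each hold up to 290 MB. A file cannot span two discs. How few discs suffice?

5

Total = 280 + 240 + 180 + 170 + 160 + 90 + 80 + 60 = 1260 MB.
Lower bound: ⌈1260/290⌉ = 5 discs.
A packing using 5 discs:
  disc 1: 280 = 280
  disc 2: 240 = 240
  disc 3: 180 + 90 = 270
  disc 4: 170 + 80 = 250
  disc 5: 160 + 60 = 220
This matches the lower bound, so 5 is optimal.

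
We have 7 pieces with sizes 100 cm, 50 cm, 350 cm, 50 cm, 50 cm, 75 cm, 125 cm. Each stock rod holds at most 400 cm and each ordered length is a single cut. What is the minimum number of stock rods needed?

Total = 350 + 125 + 100 + 75 + 50 + 50 + 50 = 800 cm.
Lower bound: ⌈800/400⌉ = 2 stock rods.
A packing using 2 stock rods:
  stock rod 1: 350 + 50 = 400
  stock rod 2: 125 + 100 + 75 + 50 + 50 = 400
This matches the lower bound, so 2 is optimal.

2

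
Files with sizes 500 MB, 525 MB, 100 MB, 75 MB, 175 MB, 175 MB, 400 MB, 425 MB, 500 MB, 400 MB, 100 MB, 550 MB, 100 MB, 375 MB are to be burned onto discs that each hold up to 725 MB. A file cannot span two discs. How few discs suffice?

Total = 550 + 525 + 500 + 500 + 425 + 400 + 400 + 375 + 175 + 175 + 100 + 100 + 100 + 75 = 4400 MB.
Lower bound: ⌈4400/725⌉ = 7 discs.
Also, 8 files each exceed 725/2 MB, and no two of those can share a disc, so at least 8 discs are needed.
A packing using 8 discs:
  disc 1: 550 + 175 = 725
  disc 2: 525 + 175 = 700
  disc 3: 500 + 100 + 100 = 700
  disc 4: 500 + 100 + 75 = 675
  disc 5: 425 = 425
  disc 6: 400 = 400
  disc 7: 400 = 400
  disc 8: 375 = 375
This matches the lower bound, so 8 is optimal.

8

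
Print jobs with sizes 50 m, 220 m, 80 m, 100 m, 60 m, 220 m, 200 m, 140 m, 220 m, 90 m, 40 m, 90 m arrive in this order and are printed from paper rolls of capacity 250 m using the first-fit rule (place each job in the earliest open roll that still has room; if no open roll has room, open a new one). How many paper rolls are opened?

7

  50 → roll 1 (new)  [load 50/250]
  220 → roll 2 (new)  [load 220/250]
  80 → roll 1  [load 130/250]
  100 → roll 1  [load 230/250]
  60 → roll 3 (new)  [load 60/250]
  220 → roll 4 (new)  [load 220/250]
  200 → roll 5 (new)  [load 200/250]
  140 → roll 3  [load 200/250]
  220 → roll 6 (new)  [load 220/250]
  90 → roll 7 (new)  [load 90/250]
  40 → roll 3  [load 240/250]
  90 → roll 7  [load 180/250]
7 paper rolls opened.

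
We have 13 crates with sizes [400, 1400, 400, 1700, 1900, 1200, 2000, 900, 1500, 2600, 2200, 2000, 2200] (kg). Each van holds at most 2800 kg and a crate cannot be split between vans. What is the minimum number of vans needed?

9

Total = 2600 + 2200 + 2200 + 2000 + 2000 + 1900 + 1700 + 1500 + 1400 + 1200 + 900 + 400 + 400 = 20400 kg.
Lower bound: ⌈20400/2800⌉ = 8 vans.
A packing using 9 vans:
  van 1: 2600 = 2600
  van 2: 2200 + 400 = 2600
  van 3: 2200 + 400 = 2600
  van 4: 2000 = 2000
  van 5: 2000 = 2000
  van 6: 1900 + 900 = 2800
  van 7: 1700 = 1700
  van 8: 1500 + 1200 = 2700
  van 9: 1400 = 1400
No arrangement into 8 vans stays within capacity, so 9 is optimal.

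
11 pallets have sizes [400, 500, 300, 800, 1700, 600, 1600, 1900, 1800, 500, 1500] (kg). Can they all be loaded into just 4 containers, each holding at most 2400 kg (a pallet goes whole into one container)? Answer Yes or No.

Total = 11600 kg; ⌈11600/2400⌉ = 5.
At least 5 containers are required, but only 4 are allowed.

No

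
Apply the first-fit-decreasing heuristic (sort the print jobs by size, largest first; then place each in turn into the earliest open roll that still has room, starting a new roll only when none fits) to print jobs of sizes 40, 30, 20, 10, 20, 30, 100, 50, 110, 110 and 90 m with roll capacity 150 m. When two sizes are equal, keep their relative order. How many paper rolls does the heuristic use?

5

Sorted descending: 110, 110, 100, 90, 50, 40, 30, 30, 20, 20, 10.
  110 → roll 1 (new)  [load 110/150]
  110 → roll 2 (new)  [load 110/150]
  100 → roll 3 (new)  [load 100/150]
  90 → roll 4 (new)  [load 90/150]
  50 → roll 3  [load 150/150]
  40 → roll 1  [load 150/150]
  30 → roll 2  [load 140/150]
  30 → roll 4  [load 120/150]
  20 → roll 4  [load 140/150]
  20 → roll 5 (new)  [load 20/150]
  10 → roll 2  [load 150/150]
5 paper rolls opened.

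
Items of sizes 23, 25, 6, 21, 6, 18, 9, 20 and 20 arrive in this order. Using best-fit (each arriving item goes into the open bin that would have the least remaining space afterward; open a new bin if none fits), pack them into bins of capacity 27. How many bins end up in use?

7

  23 → bin 1 (new)  [load 23/27]
  25 → bin 2 (new)  [load 25/27]
  6 → bin 3 (new)  [load 6/27]
  21 → bin 3  [load 27/27]
  6 → bin 4 (new)  [load 6/27]
  18 → bin 4  [load 24/27]
  9 → bin 5 (new)  [load 9/27]
  20 → bin 6 (new)  [load 20/27]
  20 → bin 7 (new)  [load 20/27]
7 bins opened.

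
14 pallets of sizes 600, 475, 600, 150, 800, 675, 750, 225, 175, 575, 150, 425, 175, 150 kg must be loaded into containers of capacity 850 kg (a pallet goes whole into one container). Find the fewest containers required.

Total = 800 + 750 + 675 + 600 + 600 + 575 + 475 + 425 + 225 + 175 + 175 + 150 + 150 + 150 = 5925 kg.
Lower bound: ⌈5925/850⌉ = 7 containers.
A packing using 8 containers:
  container 1: 800 = 800
  container 2: 750 = 750
  container 3: 675 + 175 = 850
  container 4: 600 + 225 = 825
  container 5: 600 + 175 = 775
  container 6: 575 + 150 = 725
  container 7: 475 + 150 + 150 = 775
  container 8: 425 = 425
No arrangement into 7 containers stays within capacity, so 8 is optimal.

8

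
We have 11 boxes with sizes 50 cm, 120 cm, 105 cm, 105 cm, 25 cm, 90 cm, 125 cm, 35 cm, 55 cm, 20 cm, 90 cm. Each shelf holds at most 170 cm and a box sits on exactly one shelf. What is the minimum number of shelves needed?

Total = 125 + 120 + 105 + 105 + 90 + 90 + 55 + 50 + 35 + 25 + 20 = 820 cm.
Lower bound: ⌈820/170⌉ = 5 shelves.
Also, 6 boxes each exceed 85 cm, and no two of those can share a shelf, so at least 6 shelves are needed.
A packing using 6 shelves:
  shelf 1: 125 + 35 = 160
  shelf 2: 120 + 50 = 170
  shelf 3: 105 + 55 = 160
  shelf 4: 105 + 25 + 20 = 150
  shelf 5: 90 = 90
  shelf 6: 90 = 90
This matches the lower bound, so 6 is optimal.

6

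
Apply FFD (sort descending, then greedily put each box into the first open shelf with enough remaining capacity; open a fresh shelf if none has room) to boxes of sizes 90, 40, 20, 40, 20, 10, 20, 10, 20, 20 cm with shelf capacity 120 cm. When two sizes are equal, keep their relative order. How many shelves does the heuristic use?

3

Sorted descending: 90, 40, 40, 20, 20, 20, 20, 20, 10, 10.
  90 → shelf 1 (new)  [load 90/120]
  40 → shelf 2 (new)  [load 40/120]
  40 → shelf 2  [load 80/120]
  20 → shelf 1  [load 110/120]
  20 → shelf 2  [load 100/120]
  20 → shelf 2  [load 120/120]
  20 → shelf 3 (new)  [load 20/120]
  20 → shelf 3  [load 40/120]
  10 → shelf 1  [load 120/120]
  10 → shelf 3  [load 50/120]
3 shelves opened.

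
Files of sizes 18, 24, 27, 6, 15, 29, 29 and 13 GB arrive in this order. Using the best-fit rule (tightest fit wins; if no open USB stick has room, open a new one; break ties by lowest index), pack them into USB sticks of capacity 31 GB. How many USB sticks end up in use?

  18 → USB stick 1 (new)  [load 18/31]
  24 → USB stick 2 (new)  [load 24/31]
  27 → USB stick 3 (new)  [load 27/31]
  6 → USB stick 2  [load 30/31]
  15 → USB stick 4 (new)  [load 15/31]
  29 → USB stick 5 (new)  [load 29/31]
  29 → USB stick 6 (new)  [load 29/31]
  13 → USB stick 1  [load 31/31]
6 USB sticks opened.

6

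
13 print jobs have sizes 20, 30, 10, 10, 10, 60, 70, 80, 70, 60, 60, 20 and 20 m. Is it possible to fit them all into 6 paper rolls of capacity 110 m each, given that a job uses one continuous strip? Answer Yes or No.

A valid assignment using 6 paper rolls:
  roll 1: 80 + 30 = 110
  roll 2: 70 + 20 + 20 = 110
  roll 3: 70 + 20 + 10 + 10 = 110
  roll 4: 60 + 10 = 70
  roll 5: 60 = 60
  roll 6: 60 = 60
Every load is within 110 m, so 6 paper rolls suffice.

Yes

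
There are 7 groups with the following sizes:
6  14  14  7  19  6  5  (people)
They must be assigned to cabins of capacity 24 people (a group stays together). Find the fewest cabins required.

4

Total = 19 + 14 + 14 + 7 + 6 + 6 + 5 = 71 people.
Lower bound: ⌈71/24⌉ = 3 cabins.
A packing using 4 cabins:
  cabin 1: 19 + 5 = 24
  cabin 2: 14 + 7 = 21
  cabin 3: 14 + 6 = 20
  cabin 4: 6 = 6
No arrangement into 3 cabins stays within capacity, so 4 is optimal.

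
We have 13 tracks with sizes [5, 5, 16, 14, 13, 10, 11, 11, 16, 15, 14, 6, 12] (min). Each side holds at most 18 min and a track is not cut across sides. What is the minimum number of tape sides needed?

10

Total = 16 + 16 + 15 + 14 + 14 + 13 + 12 + 11 + 11 + 10 + 6 + 5 + 5 = 148 min.
Lower bound: ⌈148/18⌉ = 9 tape sides.
Also, 10 tracks each exceed 9 min, and no two of those can share a side, so at least 10 tape sides are needed.
A packing using 10 tape sides:
  side 1: 16 = 16
  side 2: 16 = 16
  side 3: 15 = 15
  side 4: 14 = 14
  side 5: 14 = 14
  side 6: 13 + 5 = 18
  side 7: 12 + 6 = 18
  side 8: 11 + 5 = 16
  side 9: 11 = 11
  side 10: 10 = 10
This matches the lower bound, so 10 is optimal.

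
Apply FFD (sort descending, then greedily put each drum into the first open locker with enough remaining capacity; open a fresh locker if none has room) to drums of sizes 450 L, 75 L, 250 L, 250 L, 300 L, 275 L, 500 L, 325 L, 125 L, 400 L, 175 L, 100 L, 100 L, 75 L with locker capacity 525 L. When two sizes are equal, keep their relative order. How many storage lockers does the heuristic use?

7

Sorted descending: 500, 450, 400, 325, 300, 275, 250, 250, 175, 125, 100, 100, 75, 75.
  500 → locker 1 (new)  [load 500/525]
  450 → locker 2 (new)  [load 450/525]
  400 → locker 3 (new)  [load 400/525]
  325 → locker 4 (new)  [load 325/525]
  300 → locker 5 (new)  [load 300/525]
  275 → locker 6 (new)  [load 275/525]
  250 → locker 6  [load 525/525]
  250 → locker 7 (new)  [load 250/525]
  175 → locker 4  [load 500/525]
  125 → locker 3  [load 525/525]
  100 → locker 5  [load 400/525]
  100 → locker 5  [load 500/525]
  75 → locker 2  [load 525/525]
  75 → locker 7  [load 325/525]
7 storage lockers opened.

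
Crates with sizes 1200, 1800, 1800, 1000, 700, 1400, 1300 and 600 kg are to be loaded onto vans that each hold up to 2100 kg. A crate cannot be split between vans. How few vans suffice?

6

Total = 1800 + 1800 + 1400 + 1300 + 1200 + 1000 + 700 + 600 = 9800 kg.
Lower bound: ⌈9800/2100⌉ = 5 vans.
A packing using 6 vans:
  van 1: 1800 = 1800
  van 2: 1800 = 1800
  van 3: 1400 + 700 = 2100
  van 4: 1300 + 600 = 1900
  van 5: 1200 = 1200
  van 6: 1000 = 1000
No arrangement into 5 vans stays within capacity, so 6 is optimal.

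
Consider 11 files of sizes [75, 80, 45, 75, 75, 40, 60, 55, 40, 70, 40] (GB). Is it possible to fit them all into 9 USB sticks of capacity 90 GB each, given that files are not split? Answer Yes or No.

A valid assignment using 9 USB sticks:
  USB stick 1: 80 = 80
  USB stick 2: 75 = 75
  USB stick 3: 75 = 75
  USB stick 4: 75 = 75
  USB stick 5: 70 = 70
  USB stick 6: 60 = 60
  USB stick 7: 55 = 55
  USB stick 8: 45 + 40 = 85
  USB stick 9: 40 + 40 = 80
Every load is within 90 GB, so 9 USB sticks suffice.

Yes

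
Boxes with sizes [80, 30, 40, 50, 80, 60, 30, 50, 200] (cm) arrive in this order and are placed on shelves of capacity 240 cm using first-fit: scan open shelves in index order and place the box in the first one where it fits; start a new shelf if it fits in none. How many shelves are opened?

3

  80 → shelf 1 (new)  [load 80/240]
  30 → shelf 1  [load 110/240]
  40 → shelf 1  [load 150/240]
  50 → shelf 1  [load 200/240]
  80 → shelf 2 (new)  [load 80/240]
  60 → shelf 2  [load 140/240]
  30 → shelf 1  [load 230/240]
  50 → shelf 2  [load 190/240]
  200 → shelf 3 (new)  [load 200/240]
3 shelves opened.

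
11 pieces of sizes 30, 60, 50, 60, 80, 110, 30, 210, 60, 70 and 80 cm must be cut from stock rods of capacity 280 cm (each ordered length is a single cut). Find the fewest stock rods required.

3

Total = 210 + 110 + 80 + 80 + 70 + 60 + 60 + 60 + 50 + 30 + 30 = 840 cm.
Lower bound: ⌈840/280⌉ = 3 stock rods.
A packing using 3 stock rods:
  stock rod 1: 210 + 70 = 280
  stock rod 2: 110 + 80 + 60 + 30 = 280
  stock rod 3: 80 + 60 + 60 + 50 + 30 = 280
This matches the lower bound, so 3 is optimal.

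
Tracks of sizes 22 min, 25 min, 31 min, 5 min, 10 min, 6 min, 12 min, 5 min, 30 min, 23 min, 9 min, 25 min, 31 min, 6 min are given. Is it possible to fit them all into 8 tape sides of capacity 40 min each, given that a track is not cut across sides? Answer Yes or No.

A valid assignment using 7 tape sides:
  side 1: 31 + 9 = 40
  side 2: 31 + 6 = 37
  side 3: 30 + 10 = 40
  side 4: 25 + 12 = 37
  side 5: 25 + 6 + 5 = 36
  side 6: 23 + 5 = 28
  side 7: 22 = 22
That uses only 7 ≤ 8, so 8 tape sides are enough.

Yes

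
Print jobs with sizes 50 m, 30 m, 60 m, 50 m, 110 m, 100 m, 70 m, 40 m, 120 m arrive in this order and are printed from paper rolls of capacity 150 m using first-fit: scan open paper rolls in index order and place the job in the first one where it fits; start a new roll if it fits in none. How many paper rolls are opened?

5

  50 → roll 1 (new)  [load 50/150]
  30 → roll 1  [load 80/150]
  60 → roll 1  [load 140/150]
  50 → roll 2 (new)  [load 50/150]
  110 → roll 3 (new)  [load 110/150]
  100 → roll 2  [load 150/150]
  70 → roll 4 (new)  [load 70/150]
  40 → roll 3  [load 150/150]
  120 → roll 5 (new)  [load 120/150]
5 paper rolls opened.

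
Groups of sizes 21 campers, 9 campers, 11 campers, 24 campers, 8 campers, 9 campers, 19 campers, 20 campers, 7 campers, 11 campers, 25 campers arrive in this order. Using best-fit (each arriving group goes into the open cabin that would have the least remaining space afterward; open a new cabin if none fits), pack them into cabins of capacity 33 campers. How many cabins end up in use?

6

  21 → cabin 1 (new)  [load 21/33]
  9 → cabin 1  [load 30/33]
  11 → cabin 2 (new)  [load 11/33]
  24 → cabin 3 (new)  [load 24/33]
  8 → cabin 3  [load 32/33]
  9 → cabin 2  [load 20/33]
  19 → cabin 4 (new)  [load 19/33]
  20 → cabin 5 (new)  [load 20/33]
  7 → cabin 2  [load 27/33]
  11 → cabin 5  [load 31/33]
  25 → cabin 6 (new)  [load 25/33]
6 cabins opened.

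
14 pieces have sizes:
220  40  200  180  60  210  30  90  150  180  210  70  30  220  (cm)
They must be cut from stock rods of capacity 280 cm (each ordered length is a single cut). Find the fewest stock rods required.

Total = 220 + 220 + 210 + 210 + 200 + 180 + 180 + 150 + 90 + 70 + 60 + 40 + 30 + 30 = 1890 cm.
Lower bound: ⌈1890/280⌉ = 7 stock rods.
Also, 8 pieces each exceed 140 cm, and no two of those can share a stock rod, so at least 8 stock rods are needed.
A packing using 8 stock rods:
  stock rod 1: 220 + 60 = 280
  stock rod 2: 220 + 40 = 260
  stock rod 3: 210 + 70 = 280
  stock rod 4: 210 + 30 + 30 = 270
  stock rod 5: 200 = 200
  stock rod 6: 180 + 90 = 270
  stock rod 7: 180 = 180
  stock rod 8: 150 = 150
This matches the lower bound, so 8 is optimal.

8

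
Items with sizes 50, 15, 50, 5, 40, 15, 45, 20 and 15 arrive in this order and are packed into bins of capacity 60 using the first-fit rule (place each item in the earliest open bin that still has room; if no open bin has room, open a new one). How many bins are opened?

5

  50 → bin 1 (new)  [load 50/60]
  15 → bin 2 (new)  [load 15/60]
  50 → bin 3 (new)  [load 50/60]
  5 → bin 1  [load 55/60]
  40 → bin 2  [load 55/60]
  15 → bin 4 (new)  [load 15/60]
  45 → bin 4  [load 60/60]
  20 → bin 5 (new)  [load 20/60]
  15 → bin 5  [load 35/60]
5 bins opened.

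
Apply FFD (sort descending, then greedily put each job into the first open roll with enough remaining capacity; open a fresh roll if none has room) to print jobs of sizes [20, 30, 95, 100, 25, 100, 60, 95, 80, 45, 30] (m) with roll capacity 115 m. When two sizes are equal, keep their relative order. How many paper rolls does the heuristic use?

Sorted descending: 100, 100, 95, 95, 80, 60, 45, 30, 30, 25, 20.
  100 → roll 1 (new)  [load 100/115]
  100 → roll 2 (new)  [load 100/115]
  95 → roll 3 (new)  [load 95/115]
  95 → roll 4 (new)  [load 95/115]
  80 → roll 5 (new)  [load 80/115]
  60 → roll 6 (new)  [load 60/115]
  45 → roll 6  [load 105/115]
  30 → roll 5  [load 110/115]
  30 → roll 7 (new)  [load 30/115]
  25 → roll 7  [load 55/115]
  20 → roll 3  [load 115/115]
7 paper rolls opened.

7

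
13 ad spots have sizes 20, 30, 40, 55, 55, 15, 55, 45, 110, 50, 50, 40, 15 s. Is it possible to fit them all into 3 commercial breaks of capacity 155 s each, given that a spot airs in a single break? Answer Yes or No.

No

Total = 580 s; ⌈580/155⌉ = 4.
At least 4 commercial breaks are required, but only 3 are allowed.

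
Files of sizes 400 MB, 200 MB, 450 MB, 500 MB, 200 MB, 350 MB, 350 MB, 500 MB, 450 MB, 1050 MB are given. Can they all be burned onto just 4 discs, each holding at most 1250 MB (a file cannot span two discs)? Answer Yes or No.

Yes

A valid assignment using 4 discs:
  disc 1: 1050 + 200 = 1250
  disc 2: 500 + 500 + 200 = 1200
  disc 3: 450 + 450 + 350 = 1250
  disc 4: 400 + 350 = 750
Every load is within 1250 MB, so 4 discs suffice.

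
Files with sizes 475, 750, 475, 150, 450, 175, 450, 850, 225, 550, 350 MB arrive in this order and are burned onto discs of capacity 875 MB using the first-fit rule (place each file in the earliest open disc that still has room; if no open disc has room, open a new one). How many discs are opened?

  475 → disc 1 (new)  [load 475/875]
  750 → disc 2 (new)  [load 750/875]
  475 → disc 3 (new)  [load 475/875]
  150 → disc 1  [load 625/875]
  450 → disc 4 (new)  [load 450/875]
  175 → disc 1  [load 800/875]
  450 → disc 5 (new)  [load 450/875]
  850 → disc 6 (new)  [load 850/875]
  225 → disc 3  [load 700/875]
  550 → disc 7 (new)  [load 550/875]
  350 → disc 4  [load 800/875]
7 discs opened.

7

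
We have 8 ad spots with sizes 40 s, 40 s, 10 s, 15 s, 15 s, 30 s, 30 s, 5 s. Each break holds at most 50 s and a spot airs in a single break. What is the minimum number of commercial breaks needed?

4

Total = 40 + 40 + 30 + 30 + 15 + 15 + 10 + 5 = 185 s.
Lower bound: ⌈185/50⌉ = 4 commercial breaks.
A packing using 4 commercial breaks:
  break 1: 40 + 10 = 50
  break 2: 40 + 5 = 45
  break 3: 30 + 15 = 45
  break 4: 30 + 15 = 45
This matches the lower bound, so 4 is optimal.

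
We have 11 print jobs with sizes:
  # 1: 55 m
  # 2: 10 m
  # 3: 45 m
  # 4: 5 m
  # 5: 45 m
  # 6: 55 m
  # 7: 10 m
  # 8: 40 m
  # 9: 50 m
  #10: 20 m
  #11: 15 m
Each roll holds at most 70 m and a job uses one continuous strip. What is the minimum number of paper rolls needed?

6

Total = 55 + 55 + 50 + 45 + 45 + 40 + 20 + 15 + 10 + 10 + 5 = 350 m.
Lower bound: ⌈350/70⌉ = 5 paper rolls.
Also, 6 print jobs each exceed 35 m, and no two of those can share a roll, so at least 6 paper rolls are needed.
A packing using 6 paper rolls:
  roll 1: 55 + 15 = 70
  roll 2: 55 + 10 + 5 = 70
  roll 3: 50 + 20 = 70
  roll 4: 45 + 10 = 55
  roll 5: 45 = 45
  roll 6: 40 = 40
This matches the lower bound, so 6 is optimal.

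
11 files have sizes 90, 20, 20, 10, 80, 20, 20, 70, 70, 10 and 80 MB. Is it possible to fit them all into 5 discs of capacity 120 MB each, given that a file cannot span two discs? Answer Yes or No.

A valid assignment using 5 discs:
  disc 1: 90 + 20 + 10 = 120
  disc 2: 80 + 20 + 20 = 120
  disc 3: 80 + 20 + 10 = 110
  disc 4: 70 = 70
  disc 5: 70 = 70
Every load is within 120 MB, so 5 discs suffice.

Yes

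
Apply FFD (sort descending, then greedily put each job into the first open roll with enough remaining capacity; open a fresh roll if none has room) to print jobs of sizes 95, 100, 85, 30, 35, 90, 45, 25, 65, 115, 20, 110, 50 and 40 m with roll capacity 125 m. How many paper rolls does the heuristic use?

Sorted descending: 115, 110, 100, 95, 90, 85, 65, 50, 45, 40, 35, 30, 25, 20.
  115 → roll 1 (new)  [load 115/125]
  110 → roll 2 (new)  [load 110/125]
  100 → roll 3 (new)  [load 100/125]
  95 → roll 4 (new)  [load 95/125]
  90 → roll 5 (new)  [load 90/125]
  85 → roll 6 (new)  [load 85/125]
  65 → roll 7 (new)  [load 65/125]
  50 → roll 7  [load 115/125]
  45 → roll 8 (new)  [load 45/125]
  40 → roll 6  [load 125/125]
  35 → roll 5  [load 125/125]
  30 → roll 4  [load 125/125]
  25 → roll 3  [load 125/125]
  20 → roll 8  [load 65/125]
8 paper rolls opened.

8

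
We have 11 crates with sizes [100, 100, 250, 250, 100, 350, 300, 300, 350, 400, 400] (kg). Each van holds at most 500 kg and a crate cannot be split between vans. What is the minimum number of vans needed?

Total = 400 + 400 + 350 + 350 + 300 + 300 + 250 + 250 + 100 + 100 + 100 = 2900 kg.
Lower bound: ⌈2900/500⌉ = 6 vans.
A packing using 7 vans:
  van 1: 400 + 100 = 500
  van 2: 400 + 100 = 500
  van 3: 350 + 100 = 450
  van 4: 350 = 350
  van 5: 300 = 300
  van 6: 300 = 300
  van 7: 250 + 250 = 500
No arrangement into 6 vans stays within capacity, so 7 is optimal.

7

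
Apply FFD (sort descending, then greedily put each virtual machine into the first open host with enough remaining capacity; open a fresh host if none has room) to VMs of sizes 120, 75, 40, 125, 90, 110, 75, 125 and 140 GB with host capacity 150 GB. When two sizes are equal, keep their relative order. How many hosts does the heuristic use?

Sorted descending: 140, 125, 125, 120, 110, 90, 75, 75, 40.
  140 → host 1 (new)  [load 140/150]
  125 → host 2 (new)  [load 125/150]
  125 → host 3 (new)  [load 125/150]
  120 → host 4 (new)  [load 120/150]
  110 → host 5 (new)  [load 110/150]
  90 → host 6 (new)  [load 90/150]
  75 → host 7 (new)  [load 75/150]
  75 → host 7  [load 150/150]
  40 → host 5  [load 150/150]
7 hosts opened.

7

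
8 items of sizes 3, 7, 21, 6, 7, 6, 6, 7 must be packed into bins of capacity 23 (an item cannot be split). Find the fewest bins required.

Total = 21 + 7 + 7 + 7 + 6 + 6 + 6 + 3 = 63.
Lower bound: ⌈63/23⌉ = 3 bins.
A packing using 3 bins:
  bin 1: 21 = 21
  bin 2: 7 + 7 + 7 = 21
  bin 3: 6 + 6 + 6 + 3 = 21
This matches the lower bound, so 3 is optimal.

3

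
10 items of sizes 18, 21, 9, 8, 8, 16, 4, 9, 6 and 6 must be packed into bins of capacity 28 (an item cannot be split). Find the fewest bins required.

4

Total = 21 + 18 + 16 + 9 + 9 + 8 + 8 + 6 + 6 + 4 = 105.
Lower bound: ⌈105/28⌉ = 4 bins.
A packing using 4 bins:
  bin 1: 21 + 6 = 27
  bin 2: 18 + 9 = 27
  bin 3: 16 + 9 = 25
  bin 4: 8 + 8 + 6 + 4 = 26
This matches the lower bound, so 4 is optimal.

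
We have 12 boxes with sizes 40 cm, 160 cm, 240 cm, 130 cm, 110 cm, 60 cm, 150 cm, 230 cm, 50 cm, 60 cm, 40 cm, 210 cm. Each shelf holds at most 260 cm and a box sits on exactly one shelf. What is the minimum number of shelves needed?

Total = 240 + 230 + 210 + 160 + 150 + 130 + 110 + 60 + 60 + 50 + 40 + 40 = 1480 cm.
Lower bound: ⌈1480/260⌉ = 6 shelves.
A packing using 6 shelves:
  shelf 1: 240 = 240
  shelf 2: 230 = 230
  shelf 3: 210 + 50 = 260
  shelf 4: 160 + 60 + 40 = 260
  shelf 5: 150 + 110 = 260
  shelf 6: 130 + 60 + 40 = 230
This matches the lower bound, so 6 is optimal.

6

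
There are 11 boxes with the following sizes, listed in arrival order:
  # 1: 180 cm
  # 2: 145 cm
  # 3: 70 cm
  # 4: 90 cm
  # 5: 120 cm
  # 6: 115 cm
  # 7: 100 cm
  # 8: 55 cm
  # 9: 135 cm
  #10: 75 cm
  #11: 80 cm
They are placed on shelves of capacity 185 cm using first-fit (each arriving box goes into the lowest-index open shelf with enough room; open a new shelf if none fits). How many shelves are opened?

  180 → shelf 1 (new)  [load 180/185]
  145 → shelf 2 (new)  [load 145/185]
  70 → shelf 3 (new)  [load 70/185]
  90 → shelf 3  [load 160/185]
  120 → shelf 4 (new)  [load 120/185]
  115 → shelf 5 (new)  [load 115/185]
  100 → shelf 6 (new)  [load 100/185]
  55 → shelf 4  [load 175/185]
  135 → shelf 7 (new)  [load 135/185]
  75 → shelf 6  [load 175/185]
  80 → shelf 8 (new)  [load 80/185]
8 shelves opened.

8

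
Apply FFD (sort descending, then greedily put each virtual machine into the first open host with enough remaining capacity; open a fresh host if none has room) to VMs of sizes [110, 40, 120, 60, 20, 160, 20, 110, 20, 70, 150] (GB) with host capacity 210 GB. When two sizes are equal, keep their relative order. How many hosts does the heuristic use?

Sorted descending: 160, 150, 120, 110, 110, 70, 60, 40, 20, 20, 20.
  160 → host 1 (new)  [load 160/210]
  150 → host 2 (new)  [load 150/210]
  120 → host 3 (new)  [load 120/210]
  110 → host 4 (new)  [load 110/210]
  110 → host 5 (new)  [load 110/210]
  70 → host 3  [load 190/210]
  60 → host 2  [load 210/210]
  40 → host 1  [load 200/210]
  20 → host 3  [load 210/210]
  20 → host 4  [load 130/210]
  20 → host 4  [load 150/210]
5 hosts opened.

5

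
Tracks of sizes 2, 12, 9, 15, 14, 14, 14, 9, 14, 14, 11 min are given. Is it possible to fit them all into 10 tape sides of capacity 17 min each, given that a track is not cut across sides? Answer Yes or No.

Yes

A valid assignment using 10 tape sides:
  side 1: 15 + 2 = 17
  side 2: 14 = 14
  side 3: 14 = 14
  side 4: 14 = 14
  side 5: 14 = 14
  side 6: 14 = 14
  side 7: 12 = 12
  side 8: 11 = 11
  side 9: 9 = 9
  side 10: 9 = 9
Every load is within 17 min, so 10 tape sides suffice.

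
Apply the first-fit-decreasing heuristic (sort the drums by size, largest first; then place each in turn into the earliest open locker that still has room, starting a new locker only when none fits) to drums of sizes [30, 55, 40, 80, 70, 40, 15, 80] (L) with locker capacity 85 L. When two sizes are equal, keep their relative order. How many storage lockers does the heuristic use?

5

Sorted descending: 80, 80, 70, 55, 40, 40, 30, 15.
  80 → locker 1 (new)  [load 80/85]
  80 → locker 2 (new)  [load 80/85]
  70 → locker 3 (new)  [load 70/85]
  55 → locker 4 (new)  [load 55/85]
  40 → locker 5 (new)  [load 40/85]
  40 → locker 5  [load 80/85]
  30 → locker 4  [load 85/85]
  15 → locker 3  [load 85/85]
5 storage lockers opened.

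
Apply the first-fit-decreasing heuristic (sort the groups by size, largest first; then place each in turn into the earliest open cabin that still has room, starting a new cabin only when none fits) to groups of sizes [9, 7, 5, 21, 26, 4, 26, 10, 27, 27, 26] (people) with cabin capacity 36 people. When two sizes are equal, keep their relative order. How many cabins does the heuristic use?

6

Sorted descending: 27, 27, 26, 26, 26, 21, 10, 9, 7, 5, 4.
  27 → cabin 1 (new)  [load 27/36]
  27 → cabin 2 (new)  [load 27/36]
  26 → cabin 3 (new)  [load 26/36]
  26 → cabin 4 (new)  [load 26/36]
  26 → cabin 5 (new)  [load 26/36]
  21 → cabin 6 (new)  [load 21/36]
  10 → cabin 3  [load 36/36]
  9 → cabin 1  [load 36/36]
  7 → cabin 2  [load 34/36]
  5 → cabin 4  [load 31/36]
  4 → cabin 4  [load 35/36]
6 cabins opened.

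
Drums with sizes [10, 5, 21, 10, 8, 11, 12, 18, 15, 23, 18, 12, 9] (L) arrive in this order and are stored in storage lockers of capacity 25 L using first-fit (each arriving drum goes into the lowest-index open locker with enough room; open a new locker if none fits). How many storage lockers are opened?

  10 → locker 1 (new)  [load 10/25]
  5 → locker 1  [load 15/25]
  21 → locker 2 (new)  [load 21/25]
  10 → locker 1  [load 25/25]
  8 → locker 3 (new)  [load 8/25]
  11 → locker 3  [load 19/25]
  12 → locker 4 (new)  [load 12/25]
  18 → locker 5 (new)  [load 18/25]
  15 → locker 6 (new)  [load 15/25]
  23 → locker 7 (new)  [load 23/25]
  18 → locker 8 (new)  [load 18/25]
  12 → locker 4  [load 24/25]
  9 → locker 6  [load 24/25]
8 storage lockers opened.

8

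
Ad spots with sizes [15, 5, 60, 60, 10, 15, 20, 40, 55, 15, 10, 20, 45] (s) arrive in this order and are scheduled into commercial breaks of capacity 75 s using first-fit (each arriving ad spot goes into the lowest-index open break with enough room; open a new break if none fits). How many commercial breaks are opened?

6

  15 → break 1 (new)  [load 15/75]
  5 → break 1  [load 20/75]
  60 → break 2 (new)  [load 60/75]
  60 → break 3 (new)  [load 60/75]
  10 → break 1  [load 30/75]
  15 → break 1  [load 45/75]
  20 → break 1  [load 65/75]
  40 → break 4 (new)  [load 40/75]
  55 → break 5 (new)  [load 55/75]
  15 → break 2  [load 75/75]
  10 → break 1  [load 75/75]
  20 → break 4  [load 60/75]
  45 → break 6 (new)  [load 45/75]
6 commercial breaks opened.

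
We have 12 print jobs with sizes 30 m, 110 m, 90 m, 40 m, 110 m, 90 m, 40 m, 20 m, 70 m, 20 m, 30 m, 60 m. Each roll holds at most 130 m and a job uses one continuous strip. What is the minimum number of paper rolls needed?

Total = 110 + 110 + 90 + 90 + 70 + 60 + 40 + 40 + 30 + 30 + 20 + 20 = 710 m.
Lower bound: ⌈710/130⌉ = 6 paper rolls.
A packing using 6 paper rolls:
  roll 1: 110 + 20 = 130
  roll 2: 110 + 20 = 130
  roll 3: 90 + 40 = 130
  roll 4: 90 + 40 = 130
  roll 5: 70 + 60 = 130
  roll 6: 30 + 30 = 60
This matches the lower bound, so 6 is optimal.

6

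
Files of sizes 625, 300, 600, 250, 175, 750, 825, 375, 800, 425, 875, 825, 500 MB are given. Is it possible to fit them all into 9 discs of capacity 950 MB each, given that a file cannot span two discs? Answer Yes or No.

A valid assignment using 9 discs:
  disc 1: 875 = 875
  disc 2: 825 = 825
  disc 3: 825 = 825
  disc 4: 800 = 800
  disc 5: 750 + 175 = 925
  disc 6: 625 + 300 = 925
  disc 7: 600 + 250 = 850
  disc 8: 500 + 425 = 925
  disc 9: 375 = 375
Every load is within 950 MB, so 9 discs suffice.

Yes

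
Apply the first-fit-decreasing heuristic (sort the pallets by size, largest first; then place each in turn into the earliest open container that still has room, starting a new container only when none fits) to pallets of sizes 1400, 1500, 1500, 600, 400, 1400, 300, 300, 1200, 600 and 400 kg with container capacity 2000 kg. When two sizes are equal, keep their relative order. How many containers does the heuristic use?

5

Sorted descending: 1500, 1500, 1400, 1400, 1200, 600, 600, 400, 400, 300, 300.
  1500 → container 1 (new)  [load 1500/2000]
  1500 → container 2 (new)  [load 1500/2000]
  1400 → container 3 (new)  [load 1400/2000]
  1400 → container 4 (new)  [load 1400/2000]
  1200 → container 5 (new)  [load 1200/2000]
  600 → container 3  [load 2000/2000]
  600 → container 4  [load 2000/2000]
  400 → container 1  [load 1900/2000]
  400 → container 2  [load 1900/2000]
  300 → container 5  [load 1500/2000]
  300 → container 5  [load 1800/2000]
5 containers opened.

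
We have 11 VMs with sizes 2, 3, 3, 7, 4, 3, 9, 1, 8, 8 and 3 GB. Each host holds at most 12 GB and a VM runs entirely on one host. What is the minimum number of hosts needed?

5

Total = 9 + 8 + 8 + 7 + 4 + 3 + 3 + 3 + 3 + 2 + 1 = 51 GB.
Lower bound: ⌈51/12⌉ = 5 hosts.
A packing using 5 hosts:
  host 1: 9 + 3 = 12
  host 2: 8 + 4 = 12
  host 3: 8 + 3 + 1 = 12
  host 4: 7 + 3 + 2 = 12
  host 5: 3 = 3
This matches the lower bound, so 5 is optimal.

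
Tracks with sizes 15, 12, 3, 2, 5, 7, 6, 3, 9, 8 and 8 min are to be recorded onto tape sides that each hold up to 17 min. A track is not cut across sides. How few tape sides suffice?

Total = 15 + 12 + 9 + 8 + 8 + 7 + 6 + 5 + 3 + 3 + 2 = 78 min.
Lower bound: ⌈78/17⌉ = 5 tape sides.
A packing using 5 tape sides:
  side 1: 15 + 2 = 17
  side 2: 12 + 5 = 17
  side 3: 9 + 8 = 17
  side 4: 8 + 7 = 15
  side 5: 6 + 3 + 3 = 12
This matches the lower bound, so 5 is optimal.

5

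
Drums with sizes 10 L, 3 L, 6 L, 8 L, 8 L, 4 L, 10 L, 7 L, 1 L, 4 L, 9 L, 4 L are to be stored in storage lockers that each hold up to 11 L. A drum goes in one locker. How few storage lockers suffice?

8

Total = 10 + 10 + 9 + 8 + 8 + 7 + 6 + 4 + 4 + 4 + 3 + 1 = 74 L.
Lower bound: ⌈74/11⌉ = 7 storage lockers.
A packing using 8 storage lockers:
  locker 1: 10 + 1 = 11
  locker 2: 10 = 10
  locker 3: 9 = 9
  locker 4: 8 + 3 = 11
  locker 5: 8 = 8
  locker 6: 7 + 4 = 11
  locker 7: 6 + 4 = 10
  locker 8: 4 = 4
No arrangement into 7 storage lockers stays within capacity, so 8 is optimal.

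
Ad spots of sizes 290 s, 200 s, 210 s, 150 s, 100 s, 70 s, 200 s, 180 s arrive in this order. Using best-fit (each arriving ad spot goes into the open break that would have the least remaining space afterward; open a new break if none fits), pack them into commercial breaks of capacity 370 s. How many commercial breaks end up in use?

  290 → break 1 (new)  [load 290/370]
  200 → break 2 (new)  [load 200/370]
  210 → break 3 (new)  [load 210/370]
  150 → break 3  [load 360/370]
  100 → break 2  [load 300/370]
  70 → break 2  [load 370/370]
  200 → break 4 (new)  [load 200/370]
  180 → break 5 (new)  [load 180/370]
5 commercial breaks opened.

5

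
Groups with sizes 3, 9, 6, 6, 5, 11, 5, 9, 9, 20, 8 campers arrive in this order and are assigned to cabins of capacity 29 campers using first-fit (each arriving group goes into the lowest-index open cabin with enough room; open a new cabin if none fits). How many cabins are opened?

4

  3 → cabin 1 (new)  [load 3/29]
  9 → cabin 1  [load 12/29]
  6 → cabin 1  [load 18/29]
  6 → cabin 1  [load 24/29]
  5 → cabin 1  [load 29/29]
  11 → cabin 2 (new)  [load 11/29]
  5 → cabin 2  [load 16/29]
  9 → cabin 2  [load 25/29]
  9 → cabin 3 (new)  [load 9/29]
  20 → cabin 3  [load 29/29]
  8 → cabin 4 (new)  [load 8/29]
4 cabins opened.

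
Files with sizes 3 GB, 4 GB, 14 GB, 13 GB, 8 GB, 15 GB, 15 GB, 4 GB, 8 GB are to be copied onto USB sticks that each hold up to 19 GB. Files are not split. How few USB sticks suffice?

5

Total = 15 + 15 + 14 + 13 + 8 + 8 + 4 + 4 + 3 = 84 GB.
Lower bound: ⌈84/19⌉ = 5 USB sticks.
A packing using 5 USB sticks:
  USB stick 1: 15 + 4 = 19
  USB stick 2: 15 + 4 = 19
  USB stick 3: 14 + 3 = 17
  USB stick 4: 13 = 13
  USB stick 5: 8 + 8 = 16
This matches the lower bound, so 5 is optimal.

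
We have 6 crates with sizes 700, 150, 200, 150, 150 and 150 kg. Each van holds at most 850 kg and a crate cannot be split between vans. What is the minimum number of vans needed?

2

Total = 700 + 200 + 150 + 150 + 150 + 150 = 1500 kg.
Lower bound: ⌈1500/850⌉ = 2 vans.
A packing using 2 vans:
  van 1: 700 + 150 = 850
  van 2: 200 + 150 + 150 + 150 = 650
This matches the lower bound, so 2 is optimal.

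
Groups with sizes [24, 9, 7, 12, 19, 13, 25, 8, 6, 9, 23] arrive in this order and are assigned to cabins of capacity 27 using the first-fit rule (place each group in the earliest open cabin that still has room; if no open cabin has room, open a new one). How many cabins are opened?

7

  24 → cabin 1 (new)  [load 24/27]
  9 → cabin 2 (new)  [load 9/27]
  7 → cabin 2  [load 16/27]
  12 → cabin 3 (new)  [load 12/27]
  19 → cabin 4 (new)  [load 19/27]
  13 → cabin 3  [load 25/27]
  25 → cabin 5 (new)  [load 25/27]
  8 → cabin 2  [load 24/27]
  6 → cabin 4  [load 25/27]
  9 → cabin 6 (new)  [load 9/27]
  23 → cabin 7 (new)  [load 23/27]
7 cabins opened.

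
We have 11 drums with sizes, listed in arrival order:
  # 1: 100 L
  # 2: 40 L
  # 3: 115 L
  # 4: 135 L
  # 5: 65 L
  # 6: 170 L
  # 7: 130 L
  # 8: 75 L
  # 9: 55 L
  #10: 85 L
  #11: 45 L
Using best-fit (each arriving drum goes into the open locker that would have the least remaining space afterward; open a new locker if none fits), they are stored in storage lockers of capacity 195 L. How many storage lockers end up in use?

6

  100 → locker 1 (new)  [load 100/195]
  40 → locker 1  [load 140/195]
  115 → locker 2 (new)  [load 115/195]
  135 → locker 3 (new)  [load 135/195]
  65 → locker 2  [load 180/195]
  170 → locker 4 (new)  [load 170/195]
  130 → locker 5 (new)  [load 130/195]
  75 → locker 6 (new)  [load 75/195]
  55 → locker 1  [load 195/195]
  85 → locker 6  [load 160/195]
  45 → locker 3  [load 180/195]
6 storage lockers opened.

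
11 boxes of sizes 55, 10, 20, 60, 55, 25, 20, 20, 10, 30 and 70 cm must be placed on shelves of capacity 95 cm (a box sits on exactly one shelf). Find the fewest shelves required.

Total = 70 + 60 + 55 + 55 + 30 + 25 + 20 + 20 + 20 + 10 + 10 = 375 cm.
Lower bound: ⌈375/95⌉ = 4 shelves.
A packing using 4 shelves:
  shelf 1: 70 + 25 = 95
  shelf 2: 60 + 30 = 90
  shelf 3: 55 + 20 + 20 = 95
  shelf 4: 55 + 20 + 10 + 10 = 95
This matches the lower bound, so 4 is optimal.

4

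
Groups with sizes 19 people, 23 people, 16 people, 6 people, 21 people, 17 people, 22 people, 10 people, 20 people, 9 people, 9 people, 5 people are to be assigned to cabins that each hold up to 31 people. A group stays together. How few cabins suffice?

Total = 23 + 22 + 21 + 20 + 19 + 17 + 16 + 10 + 9 + 9 + 6 + 5 = 177 people.
Lower bound: ⌈177/31⌉ = 6 cabins.
Also, 7 groups each exceed 31/2 people, and no two of those can share a cabin, so at least 7 cabins are needed.
A packing using 7 cabins:
  cabin 1: 23 + 6 = 29
  cabin 2: 22 + 9 = 31
  cabin 3: 21 + 10 = 31
  cabin 4: 20 + 9 = 29
  cabin 5: 19 + 5 = 24
  cabin 6: 17 = 17
  cabin 7: 16 = 16
This matches the lower bound, so 7 is optimal.

7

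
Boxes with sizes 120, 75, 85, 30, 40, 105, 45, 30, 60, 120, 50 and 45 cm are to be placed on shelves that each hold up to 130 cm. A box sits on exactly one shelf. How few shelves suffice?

7

Total = 120 + 120 + 105 + 85 + 75 + 60 + 50 + 45 + 45 + 40 + 30 + 30 = 805 cm.
Lower bound: ⌈805/130⌉ = 7 shelves.
A packing using 7 shelves:
  shelf 1: 120 = 120
  shelf 2: 120 = 120
  shelf 3: 105 = 105
  shelf 4: 85 + 45 = 130
  shelf 5: 75 + 50 = 125
  shelf 6: 60 + 45 = 105
  shelf 7: 40 + 30 + 30 = 100
This matches the lower bound, so 7 is optimal.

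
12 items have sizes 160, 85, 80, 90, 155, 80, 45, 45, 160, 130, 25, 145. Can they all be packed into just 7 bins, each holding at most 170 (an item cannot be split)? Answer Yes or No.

Total = 1200; ⌈1200/170⌉ = 8.
At least 8 bins are required, but only 7 are allowed.

No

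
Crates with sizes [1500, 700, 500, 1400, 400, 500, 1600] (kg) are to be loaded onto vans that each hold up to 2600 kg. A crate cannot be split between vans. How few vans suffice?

3

Total = 1600 + 1500 + 1400 + 700 + 500 + 500 + 400 = 6600 kg.
Lower bound: ⌈6600/2600⌉ = 3 vans.
A packing using 3 vans:
  van 1: 1600 + 700 = 2300
  van 2: 1500 + 500 + 500 = 2500
  van 3: 1400 + 400 = 1800
This matches the lower bound, so 3 is optimal.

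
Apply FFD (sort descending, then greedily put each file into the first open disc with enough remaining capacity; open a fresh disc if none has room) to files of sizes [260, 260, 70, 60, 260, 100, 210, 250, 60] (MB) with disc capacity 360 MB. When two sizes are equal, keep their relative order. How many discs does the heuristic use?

Sorted descending: 260, 260, 260, 250, 210, 100, 70, 60, 60.
  260 → disc 1 (new)  [load 260/360]
  260 → disc 2 (new)  [load 260/360]
  260 → disc 3 (new)  [load 260/360]
  250 → disc 4 (new)  [load 250/360]
  210 → disc 5 (new)  [load 210/360]
  100 → disc 1  [load 360/360]
  70 → disc 2  [load 330/360]
  60 → disc 3  [load 320/360]
  60 → disc 4  [load 310/360]
5 discs opened.

5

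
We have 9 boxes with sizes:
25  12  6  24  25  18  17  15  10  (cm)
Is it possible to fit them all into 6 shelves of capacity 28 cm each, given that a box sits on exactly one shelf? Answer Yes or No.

Yes

A valid assignment using 6 shelves:
  shelf 1: 25 = 25
  shelf 2: 25 = 25
  shelf 3: 24 = 24
  shelf 4: 18 + 10 = 28
  shelf 5: 17 + 6 = 23
  shelf 6: 15 + 12 = 27
Every load is within 28 cm, so 6 shelves suffice.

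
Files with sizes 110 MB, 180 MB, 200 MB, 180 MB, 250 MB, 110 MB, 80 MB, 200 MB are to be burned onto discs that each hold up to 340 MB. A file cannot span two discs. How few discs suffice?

Total = 250 + 200 + 200 + 180 + 180 + 110 + 110 + 80 = 1310 MB.
Lower bound: ⌈1310/340⌉ = 4 discs.
Also, 5 files each exceed 170 MB, and no two of those can share a disc, so at least 5 discs are needed.
A packing using 5 discs:
  disc 1: 250 + 80 = 330
  disc 2: 200 + 110 = 310
  disc 3: 200 + 110 = 310
  disc 4: 180 = 180
  disc 5: 180 = 180
This matches the lower bound, so 5 is optimal.

5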